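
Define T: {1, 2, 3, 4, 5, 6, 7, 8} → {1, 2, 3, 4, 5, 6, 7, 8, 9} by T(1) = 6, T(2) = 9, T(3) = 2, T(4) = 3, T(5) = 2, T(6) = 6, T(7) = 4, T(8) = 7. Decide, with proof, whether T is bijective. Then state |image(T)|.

T(3) = 2 = T(5) with 3 ≠ 5, so T is not injective, hence not bijective.
The image of T is {2, 3, 4, 6, 7, 9}, which has 6 elements.

6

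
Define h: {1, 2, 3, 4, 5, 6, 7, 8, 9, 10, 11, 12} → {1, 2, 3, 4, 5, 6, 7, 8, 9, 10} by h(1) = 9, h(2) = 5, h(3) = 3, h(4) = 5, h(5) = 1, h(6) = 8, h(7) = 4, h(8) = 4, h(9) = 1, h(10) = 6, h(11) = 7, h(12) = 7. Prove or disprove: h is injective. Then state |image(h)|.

h(2) = 5 = h(4) with 2 ≠ 4, so h is not injective.
The image of h is {1, 3, 4, 5, 6, 7, 8, 9}, which has 8 elements.

8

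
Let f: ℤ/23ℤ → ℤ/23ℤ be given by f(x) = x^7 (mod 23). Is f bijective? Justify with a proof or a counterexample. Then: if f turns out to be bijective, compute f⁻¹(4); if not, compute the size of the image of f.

9

Since 23 is prime, the nonzero elements of ℤ/23ℤ form a cyclic group of order 22.
As gcd(7, 22) = 1, raising to the 7th power is a bijection on this group: if a^7 ≡ b^7 then (ab^{−1})^7 = 1, and the only element of order dividing gcd(7, 22) = 1 is 1, so a = b.
With f(0) = 0 this makes f injective on all of ℤ/23ℤ, hence bijective (finite equal-size domain and codomain). In particular f is bijective.
Since f is bijective, we find the preimage of 4. The inverse of x ↦ x^7 on (ℤ/23ℤ)^× is x ↦ x^19, because 7·19 = 133 = 6·22 + 1 ≡ 1 (mod 22) and x^{22} = 1 for x ≠ 0 (Fermat). So f⁻¹(4) = 4^19 mod 23.
Repeated squaring mod 23: 4^1 ≡ 4, 4^2 ≡ 4² = 16, 4^4 ≡ 16² = 256 ≡ 3, 4^8 ≡ 3² = 9, 4^16 ≡ 9² = 81 ≡ 12. Since 19 = 16 + 2 + 1, 4^19 ≡ 12·16·4: 12·16 = 192 ≡ 8, then 8·4 = 32 ≡ 9. So 4^19 ≡ 9 (mod 23).
Hence f⁻¹(4) = 9.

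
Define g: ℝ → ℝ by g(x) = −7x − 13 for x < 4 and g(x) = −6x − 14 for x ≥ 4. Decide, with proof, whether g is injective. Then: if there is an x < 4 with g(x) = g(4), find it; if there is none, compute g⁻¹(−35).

25/7

Both pieces are strictly decreasing (slopes −7 and −6), so each is injective on its own interval.
The left piece maps (−∞, 4) onto (−41, ∞); the right piece maps [4, ∞) onto (−∞, −38].
These images overlap. In particular g(4) = −38 (right piece), and solving −7x − 13 = −38 on the left piece gives x = 25/7 < 4.
So g(25/7) = g(4) with 25/7 ≠ 4, and g is not injective. This x = 25/7 is the requested value below 4.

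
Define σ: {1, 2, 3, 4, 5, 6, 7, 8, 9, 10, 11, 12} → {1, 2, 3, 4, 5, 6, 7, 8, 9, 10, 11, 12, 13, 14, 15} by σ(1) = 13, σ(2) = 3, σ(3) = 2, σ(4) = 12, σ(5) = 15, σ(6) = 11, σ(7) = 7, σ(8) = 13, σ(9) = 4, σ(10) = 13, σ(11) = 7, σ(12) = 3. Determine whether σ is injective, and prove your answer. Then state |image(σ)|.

8

σ(1) = 13 = σ(8) with 1 ≠ 8, so σ is not injective.
The image of σ is {2, 3, 4, 7, 11, 12, 13, 15}, which has 8 elements.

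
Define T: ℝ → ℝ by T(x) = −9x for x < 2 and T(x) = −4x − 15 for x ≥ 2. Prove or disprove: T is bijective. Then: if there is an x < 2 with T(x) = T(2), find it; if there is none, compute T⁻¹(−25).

5/2

Both pieces are strictly decreasing (slopes −9 and −4), so each is injective on its own interval.
The left piece maps (−∞, 2) onto (−18, ∞); the right piece maps [2, ∞) onto (−∞, −23].
The images leave a gap (−18 has no preimage), so T is not surjective, hence not bijective.
Because the two images are disjoint, no x < 2 has T(x) = T(2), so we compute T⁻¹(−25): −25 lies in (−∞, −23], so solve −4x − 15 = −25: x = (−25 + 15)/(−4) = 5/2.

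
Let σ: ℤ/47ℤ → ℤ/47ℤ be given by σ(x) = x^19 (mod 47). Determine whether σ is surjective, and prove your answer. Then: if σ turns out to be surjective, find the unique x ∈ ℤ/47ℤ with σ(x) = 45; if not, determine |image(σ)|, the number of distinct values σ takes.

11

Since 47 is prime, the nonzero elements of ℤ/47ℤ form a cyclic group of order 46.
As gcd(19, 46) = 1, raising to the 19th power is a bijection on this group: if x_1^19 ≡ x_2^19 then (x_1x_2^{−1})^19 = 1, and the only element of order dividing gcd(19, 46) = 1 is 1, so x_1 = x_2.
With σ(0) = 0 this makes σ injective on all of ℤ/47ℤ, hence bijective (finite equal-size domain and codomain). In particular σ is surjective.
Since σ is surjective, we find the preimage of 45. The inverse of x ↦ x^19 on (ℤ/47ℤ)^× is x ↦ x^17, because 19·17 = 323 = 7·46 + 1 ≡ 1 (mod 46) and x^{46} = 1 for x ≠ 0 (Fermat). So σ⁻¹(45) = 45^17 mod 47.
Repeated squaring mod 47: 45^1 ≡ 45, 45^2 ≡ 45² = 2025 ≡ 4, 45^4 ≡ 4² = 16, 45^8 ≡ 16² = 256 ≡ 21, 45^16 ≡ 21² = 441 ≡ 18. Since 17 = 16 + 1, 45^17 ≡ 18·45: 18·45 = 810 ≡ 11. So 45^17 ≡ 11 (mod 47).
Hence σ⁻¹(45) = 11.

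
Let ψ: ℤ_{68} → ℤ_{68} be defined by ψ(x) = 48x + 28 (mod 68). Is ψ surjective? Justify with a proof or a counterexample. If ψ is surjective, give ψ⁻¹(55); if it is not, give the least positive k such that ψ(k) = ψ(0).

Since gcd(48, 68) = 4, we have 48x ≡ 0 (mod 4) for all x, so ψ(x) ≡ 0 (mod 4).
But 1 ≢ 0 (mod 4), so 1 ∈ ℤ_{68} has no preimage. Therefore ψ is not surjective.
Since ψ is not surjective, we find the least positive k with ψ(k) = ψ(0): this means 48k ≡ 0 (mod 68), i.e. 68 ∣ 48k. Since gcd(48, 68) = 4, dividing through by 4 this holds exactly when 17 ∣ 12k, and as gcd(12, 17) = 1, exactly when 17 ∣ k.
The smallest positive such k is 17.

17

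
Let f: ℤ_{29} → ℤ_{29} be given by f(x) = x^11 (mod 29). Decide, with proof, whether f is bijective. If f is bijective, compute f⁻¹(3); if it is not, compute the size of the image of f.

8

Since 29 is prime, the nonzero elements of ℤ_{29} form a cyclic group of order 28.
As gcd(11, 28) = 1, raising to the 11th power is a bijection on this group: if x_1^11 ≡ x_2^11 then (x_1x_2^{−1})^11 = 1, and the only element of order dividing gcd(11, 28) = 1 is 1, so x_1 = x_2.
With f(0) = 0 this makes f injective on all of ℤ_{29}, hence bijective (finite equal-size domain and codomain). In particular f is bijective.
Since f is bijective, we find the preimage of 3. The inverse of x ↦ x^11 on (ℤ_{29})^× is x ↦ x^23, because 11·23 = 253 = 9·28 + 1 ≡ 1 (mod 28) and x^{28} = 1 for x ≠ 0 (Fermat). So f⁻¹(3) = 3^23 mod 29.
Repeated squaring mod 29: 3^1 ≡ 3, 3^2 ≡ 3² = 9, 3^4 ≡ 9² = 81 ≡ 23, 3^8 ≡ 23² = 529 ≡ 7, 3^16 ≡ 7² = 49 ≡ 20. Since 23 = 16 + 4 + 2 + 1, 3^23 ≡ 20·23·9·3: 20·23 = 460 ≡ 25, then 25·9 = 225 ≡ 22, then 22·3 = 66 ≡ 8. So 3^23 ≡ 8 (mod 29).
Hence f⁻¹(3) = 8.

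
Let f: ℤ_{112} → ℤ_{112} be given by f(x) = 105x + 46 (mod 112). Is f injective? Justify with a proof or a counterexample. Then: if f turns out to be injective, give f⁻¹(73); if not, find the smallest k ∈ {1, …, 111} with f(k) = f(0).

We have gcd(105, 112) = 7 > 1. Taking a = 0 and b = 16: f(0) = 46 and f(16) = 105·16 + 46 = 1726 ≡ 46 (mod 112).
So f(0) = f(16) while 0 ≠ 16, so f is not injective.
Since f is not injective, we find the least positive k with f(k) = f(0): this means 105k ≡ 0 (mod 112), i.e. 112 ∣ 105k. Since gcd(105, 112) = 7, dividing through by 7 this holds exactly when 16 ∣ 15k, and as gcd(15, 16) = 1, exactly when 16 ∣ k.
The smallest positive such k is 16.

16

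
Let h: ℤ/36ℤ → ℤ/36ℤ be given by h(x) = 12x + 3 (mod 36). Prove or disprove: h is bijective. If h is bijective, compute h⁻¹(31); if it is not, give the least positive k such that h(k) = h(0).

We have gcd(12, 36) = 12 > 1. Taking a = 0 and b = 3: h(0) = 3 and h(3) = 12·3 + 3 = 39 ≡ 3 (mod 36).
So h(0) = h(3) while 0 ≠ 3, hence h is not injective, hence not bijective.
Since h is not bijective, we find the least positive k with h(k) = h(0): this means 12k ≡ 0 (mod 36), i.e. 36 ∣ 12k. Since gcd(12, 36) = 12, dividing through by 12 this holds exactly when 3 ∣ k.
The smallest positive such k is 3.

3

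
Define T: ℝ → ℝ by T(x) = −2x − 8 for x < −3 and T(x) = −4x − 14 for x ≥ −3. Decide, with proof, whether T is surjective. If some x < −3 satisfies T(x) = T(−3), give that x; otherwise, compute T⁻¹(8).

Both pieces are strictly decreasing (slopes −2 and −4), so each is injective on its own interval.
The left piece maps (−∞, −3) onto (−2, ∞); the right piece maps [−3, ∞) onto (−∞, −2].
These images together cover ℝ, so T is surjective.
Because the two images are disjoint, no x < −3 has T(x) = T(−3), so we compute T⁻¹(8): 8 lies in (−2, ∞), so solve −2x − 8 = 8: x = (8 + 8)/(−2) = −8.

-8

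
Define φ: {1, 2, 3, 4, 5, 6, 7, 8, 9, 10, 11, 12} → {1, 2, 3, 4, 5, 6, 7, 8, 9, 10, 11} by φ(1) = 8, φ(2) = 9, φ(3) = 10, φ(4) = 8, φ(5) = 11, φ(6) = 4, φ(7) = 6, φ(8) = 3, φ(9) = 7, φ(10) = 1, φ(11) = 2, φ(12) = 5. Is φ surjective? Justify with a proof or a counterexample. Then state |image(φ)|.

Every element of the codomain has a preimage: 1 = φ(10), 2 = φ(11), 3 = φ(8), 4 = φ(6), 5 = φ(12), 6 = φ(7), 7 = φ(9), 8 = φ(1), 9 = φ(2), 10 = φ(3), 11 = φ(5).
Therefore φ is surjective.
The image of φ is {1, 2, 3, 4, 5, 6, 7, 8, 9, 10, 11}, which has 11 elements.

11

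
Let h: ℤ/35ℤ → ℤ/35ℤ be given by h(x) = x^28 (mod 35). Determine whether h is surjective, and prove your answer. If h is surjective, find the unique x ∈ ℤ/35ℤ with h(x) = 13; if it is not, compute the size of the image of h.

8

h(3): Repeated squaring mod 35: 3^1 ≡ 3, 3^2 ≡ 3² = 9, 3^4 ≡ 9² = 81 ≡ 11, 3^8 ≡ 11² = 121 ≡ 16, 3^16 ≡ 16² = 256 ≡ 11. Since 28 = 16 + 8 + 4, 3^28 ≡ 11·16·11: 11·16 = 176 ≡ 1, then 1·11 = 11. So 3^28 ≡ 11 (mod 35).
h(4): Repeated squaring mod 35: 4^1 ≡ 4, 4^2 ≡ 4² = 16, 4^4 ≡ 16² = 256 ≡ 11, 4^8 ≡ 11² = 121 ≡ 16, 4^16 ≡ 16² = 256 ≡ 11. Since 28 = 16 + 8 + 4, 4^28 ≡ 11·16·11: 11·16 = 176 ≡ 1, then 1·11 = 11. So 4^28 ≡ 11 (mod 35).
So h(3) = h(4) = 11 while 3 ≠ 4, so h is not injective.
A non-injective map from the 35-element set ℤ/35ℤ to itself takes at most 34 distinct values, so it cannot be surjective. Hence h is not surjective.
Since h is not surjective, we determine |image(h)|. Computing x^28 mod 35 for each x (by repeated squaring, reducing mod 35 at every step), the values h(0), h(1), …, h(34) are: 0, 1, 16, 11, 11, 30, 1, 21, 1, 16, 25, 11, 16, 1, 21, 15, 16, 11, 11, 16, 15, 21, 1, 16, 11, 25, 16, 1, 21, 1, 30, 11, 11, 16, 1.
The distinct values are {0, 1, 11, 15, 16, 21, 25, 30}; there are 8 of them.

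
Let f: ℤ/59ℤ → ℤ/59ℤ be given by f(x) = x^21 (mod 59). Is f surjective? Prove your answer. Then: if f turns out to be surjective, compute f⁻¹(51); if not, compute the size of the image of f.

Since 59 is prime, the nonzero elements of ℤ/59ℤ form a cyclic group of order 58.
As gcd(21, 58) = 1, raising to the 21st power is a bijection on this group: if a^21 ≡ b^21 then (ab^{−1})^21 = 1, and the only element of order dividing gcd(21, 58) = 1 is 1, so a = b.
With f(0) = 0 this makes f injective on all of ℤ/59ℤ, hence bijective (finite equal-size domain and codomain). In particular f is surjective.
Since f is surjective, we find the preimage of 51. The inverse of x ↦ x^21 on (ℤ/59ℤ)^× is x ↦ x^47, because 21·47 = 987 = 17·58 + 1 ≡ 1 (mod 58) and x^{58} = 1 for x ≠ 0 (Fermat). So f⁻¹(51) = 51^47 mod 59.
Repeated squaring mod 59: 51^1 ≡ 51, 51^2 ≡ 51² = 2601 ≡ 5, 51^4 ≡ 5² = 25, 51^8 ≡ 25² = 625 ≡ 35, 51^16 ≡ 35² = 1225 ≡ 45, 51^32 ≡ 45² = 2025 ≡ 19. Since 47 = 32 + 8 + 4 + 2 + 1, 51^47 ≡ 19·35·25·5·51: 19·35 = 665 ≡ 16, then 16·25 = 400 ≡ 46, then 46·5 = 230 ≡ 53, then 53·51 = 2703 ≡ 48. So 51^47 ≡ 48 (mod 59).
Hence f⁻¹(51) = 48.

48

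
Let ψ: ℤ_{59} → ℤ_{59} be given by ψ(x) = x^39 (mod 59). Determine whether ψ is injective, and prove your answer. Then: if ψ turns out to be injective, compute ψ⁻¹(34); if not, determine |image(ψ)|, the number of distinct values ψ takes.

Since 59 is prime, the nonzero elements of ℤ_{59} form a cyclic group of order 58.
As gcd(39, 58) = 1, raising to the 39th power is a bijection on this group: if a^39 ≡ b^39 then (ab^{−1})^39 = 1, and the only element of order dividing gcd(39, 58) = 1 is 1, so a = b.
With ψ(0) = 0 this makes ψ injective on all of ℤ_{59}, hence bijective (finite equal-size domain and codomain). In particular ψ is injective.
Since ψ is injective, we find the preimage of 34. The inverse of x ↦ x^39 on (ℤ_{59})^× is x ↦ x^3, because 39·3 = 117 = 2·58 + 1 ≡ 1 (mod 58) and x^{58} = 1 for x ≠ 0 (Fermat). So ψ⁻¹(34) = 34^3 mod 59.
Repeated squaring mod 59: 34^1 ≡ 34, 34^2 ≡ 34² = 1156 ≡ 35. Since 3 = 2 + 1, 34^3 ≡ 35·34: 35·34 = 1190 ≡ 10. So 34^3 ≡ 10 (mod 59).
Hence ψ⁻¹(34) = 10.

10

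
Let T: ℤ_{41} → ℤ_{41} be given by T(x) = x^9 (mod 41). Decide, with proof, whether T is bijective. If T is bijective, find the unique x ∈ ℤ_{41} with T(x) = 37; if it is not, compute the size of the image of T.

Since 41 is prime, the nonzero elements of ℤ_{41} form a cyclic group of order 40.
As gcd(9, 40) = 1, raising to the 9th power is a bijection on this group: if s^9 ≡ t^9 then (st^{−1})^9 = 1, and the only element of order dividing gcd(9, 40) = 1 is 1, so s = t.
With T(0) = 0 this makes T injective on all of ℤ_{41}, hence bijective (finite equal-size domain and codomain). In particular T is bijective.
Since T is bijective, we find the preimage of 37. The inverse of x ↦ x^9 on (ℤ_{41})^× is x ↦ x^9, because 9·9 = 81 = 2·40 + 1 ≡ 1 (mod 40) and x^{40} = 1 for x ≠ 0 (Fermat). So T⁻¹(37) = 37^9 mod 41.
Repeated squaring mod 41: 37^1 ≡ 37, 37^2 ≡ 37² = 1369 ≡ 16, 37^4 ≡ 16² = 256 ≡ 10, 37^8 ≡ 10² = 100 ≡ 18. Since 9 = 8 + 1, 37^9 ≡ 18·37: 18·37 = 666 ≡ 10. So 37^9 ≡ 10 (mod 41).
Hence T⁻¹(37) = 10.

10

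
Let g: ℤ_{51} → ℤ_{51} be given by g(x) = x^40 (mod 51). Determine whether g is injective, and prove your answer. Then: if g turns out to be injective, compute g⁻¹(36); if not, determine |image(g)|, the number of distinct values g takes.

g(1) = 1^40 = 1.
g(2): Repeated squaring mod 51: 2^1 ≡ 2, 2^2 ≡ 2² = 4, 2^4 ≡ 4² = 16, 2^8 ≡ 16² = 256 ≡ 1, 2^16 ≡ 1² = 1, 2^32 ≡ 1² = 1. Since 40 = 32 + 8, 2^40 ≡ 1·1: 1·1 = 1. So 2^40 ≡ 1 (mod 51).
So g(1) = g(2) = 1 while 1 ≠ 2, therefore g is not injective.
Since g is not injective, we determine |image(g)|. Computing x^40 mod 51 for each x (by repeated squaring, reducing mod 51 at every step), the values g(0), g(1), …, g(50) are: 0, 1, 1, 33, 1, 16, 33, 16, 1, 18, 16, 16, 33, 1, 16, 18, 1, 34, 18, 1, 16, 18, 16, 16, 33, 1, 1, 33, 16, 16, 18, 16, 1, 18, 34, 1, 18, 16, 1, 33, 16, 16, 18, 1, 16, 33, 16, 1, 33, 1, 1.
The distinct values are {0, 1, 16, 18, 33, 34}; there are 6 of them.

6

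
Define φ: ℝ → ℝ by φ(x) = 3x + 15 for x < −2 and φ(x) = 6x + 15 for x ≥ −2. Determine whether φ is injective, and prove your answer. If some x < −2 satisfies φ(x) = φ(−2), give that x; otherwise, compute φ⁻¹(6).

-4

Both pieces are strictly increasing (slopes 3 and 6), so each is injective on its own interval.
The left piece maps (−∞, −2) onto (−∞, 9); the right piece maps [−2, ∞) onto [3, ∞).
These images overlap. In particular φ(−2) = 3 (right piece), and solving 3x + 15 = 3 on the left piece gives x = −4 < −2.
So φ(−4) = φ(−2) with −4 ≠ −2, and φ is not injective. This x = −4 is the requested value below −2.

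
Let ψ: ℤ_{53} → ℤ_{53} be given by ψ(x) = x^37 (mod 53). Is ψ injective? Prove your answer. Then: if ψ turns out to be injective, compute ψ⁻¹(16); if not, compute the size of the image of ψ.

13

Since 53 is prime, the nonzero elements of ℤ_{53} form a cyclic group of order 52.
As gcd(37, 52) = 1, raising to the 37th power is a bijection on this group: if a^37 ≡ b^37 then (ab^{−1})^37 = 1, and the only element of order dividing gcd(37, 52) = 1 is 1, so a = b.
With ψ(0) = 0 this makes ψ injective on all of ℤ_{53}, hence bijective (finite equal-size domain and codomain). In particular ψ is injective.
Since ψ is injective, we find the preimage of 16. The inverse of x ↦ x^37 on (ℤ_{53})^× is x ↦ x^45, because 37·45 = 1665 = 32·52 + 1 ≡ 1 (mod 52) and x^{52} = 1 for x ≠ 0 (Fermat). So ψ⁻¹(16) = 16^45 mod 53.
Repeated squaring mod 53: 16^1 ≡ 16, 16^2 ≡ 16² = 256 ≡ 44, 16^4 ≡ 44² = 1936 ≡ 28, 16^8 ≡ 28² = 784 ≡ 42, 16^16 ≡ 42² = 1764 ≡ 15, 16^32 ≡ 15² = 225 ≡ 13. Since 45 = 32 + 8 + 4 + 1, 16^45 ≡ 13·42·28·16: 13·42 = 546 ≡ 16, then 16·28 = 448 ≡ 24, then 24·16 = 384 ≡ 13. So 16^45 ≡ 13 (mod 53).
Hence ψ⁻¹(16) = 13.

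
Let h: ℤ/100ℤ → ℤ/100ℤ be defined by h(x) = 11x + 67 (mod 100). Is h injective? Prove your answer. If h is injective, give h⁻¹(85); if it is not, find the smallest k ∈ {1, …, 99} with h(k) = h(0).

38

Suppose h(x_1) = h(x_2) in ℤ/100ℤ. Then 11x_1 + 67 ≡ 11x_2 + 67 (mod 100), therefore 11(x_1 − x_2) ≡ 0 (mod 100).
Since gcd(11, 100) = 1, 11 is invertible modulo 100, so x_1 − x_2 ≡ 0 (mod 100), i.e. x_1 = x_2.
Therefore h is injective.
We now compute 11⁻¹ mod 100 explicitly. Euclid's algorithm: 100 = 9·11 + 1; back-substituting gives 1 = 91·11 − 10·100, so 11⁻¹ ≡ 91 (mod 100).
Since h is injective, we find h⁻¹(85): we need 11x ≡ 85 − 67 ≡ 18 (mod 100). Using 11⁻¹ = 91: x ≡ 91·18 = 1638 = 16·100 + 38, so x = 38.
Check: h(38) = 11·38 + 67 = 485 = 4·100 + 85 ≡ 85 (mod 100).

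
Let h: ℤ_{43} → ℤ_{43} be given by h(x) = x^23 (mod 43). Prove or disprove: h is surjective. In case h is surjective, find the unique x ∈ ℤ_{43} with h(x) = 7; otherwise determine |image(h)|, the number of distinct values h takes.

37

Since 43 is prime, the nonzero elements of ℤ_{43} form a cyclic group of order 42.
As gcd(23, 42) = 1, raising to the 23rd power is a bijection on this group: if s^23 ≡ t^23 then (st^{−1})^23 = 1, and the only element of order dividing gcd(23, 42) = 1 is 1, so s = t.
With h(0) = 0 this makes h injective on all of ℤ_{43}, hence bijective (finite equal-size domain and codomain). In particular h is surjective.
Since h is surjective, we find the preimage of 7. The inverse of x ↦ x^23 on (ℤ_{43})^× is x ↦ x^11, because 23·11 = 253 = 6·42 + 1 ≡ 1 (mod 42) and x^{42} = 1 for x ≠ 0 (Fermat). So h⁻¹(7) = 7^11 mod 43.
Repeated squaring mod 43: 7^1 ≡ 7, 7^2 ≡ 7² = 49 ≡ 6, 7^4 ≡ 6² = 36, 7^8 ≡ 36² = 1296 ≡ 6. Since 11 = 8 + 2 + 1, 7^11 ≡ 6·6·7: 6·6 = 36, then 36·7 = 252 ≡ 37. So 7^11 ≡ 37 (mod 43).
Hence h⁻¹(7) = 37.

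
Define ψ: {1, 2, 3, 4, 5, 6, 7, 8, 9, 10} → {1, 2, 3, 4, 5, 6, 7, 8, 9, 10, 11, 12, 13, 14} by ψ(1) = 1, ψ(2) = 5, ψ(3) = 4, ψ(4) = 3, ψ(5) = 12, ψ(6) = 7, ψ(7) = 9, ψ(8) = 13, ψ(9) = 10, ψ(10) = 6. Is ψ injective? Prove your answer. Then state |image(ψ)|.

10

The values ψ(1), …, ψ(10) are 1, 5, 4, 3, 12, 7, 9, 13, 10, 6 — all distinct.
So ψ(x_1) = ψ(x_2) only when x_1 = x_2, and ψ is injective.
The image of ψ is {1, 3, 4, 5, 6, 7, 9, 10, 12, 13}, which has 10 elements.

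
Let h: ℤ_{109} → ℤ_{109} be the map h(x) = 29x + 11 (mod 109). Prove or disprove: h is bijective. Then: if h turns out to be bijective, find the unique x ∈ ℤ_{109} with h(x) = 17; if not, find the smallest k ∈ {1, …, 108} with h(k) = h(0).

19

Suppose h(u) = h(v) in ℤ_{109}. Then 29u + 11 ≡ 29v + 11 (mod 109), therefore 29(u − v) ≡ 0 (mod 109).
Since gcd(29, 109) = 1, 29 is invertible modulo 109, hence u − v ≡ 0 (mod 109), i.e. u = v.
We now compute 29⁻¹ mod 109 explicitly. Euclid's algorithm: 109 = 3·29 + 22, 29 = 1·22 + 7, 22 = 3·7 + 1; back-substituting gives 1 = 94·29 − 25·109, so 29⁻¹ ≡ 94 (mod 109).
Then y ↦ 94(y − 11) is a two-sided inverse to h, so every y ∈ ℤ_{109} has a preimage.
So h is bijective.
Since h is bijective, we compute h⁻¹(17): solve 29x + 11 ≡ 17 (mod 109), i.e. 29x ≡ 6 (mod 109).
Multiplying by 29⁻¹ = 94 gives x ≡ 94·6 = 564 = 5·109 + 19 ≡ 19 (mod 109).
Check: h(19) = 29·19 + 11 = 562 = 5·109 + 17 ≡ 17 (mod 109).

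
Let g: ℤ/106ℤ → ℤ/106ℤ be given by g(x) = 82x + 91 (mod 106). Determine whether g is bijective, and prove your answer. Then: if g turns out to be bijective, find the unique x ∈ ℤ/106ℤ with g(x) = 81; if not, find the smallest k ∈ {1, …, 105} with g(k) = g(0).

53

By definition, g is injective if g(a) = g(b) implies a = b.
We have gcd(82, 106) = 2 > 1. Taking a = 0 and b = 53: g(0) = 91 and g(53) = 82·53 + 91 = 4437 ≡ 91 (mod 106).
So g(0) = g(53) while 0 ≠ 53, thus g is not injective, hence not bijective.
Since g is not bijective, we find the least positive k with g(k) = g(0): this means 82k ≡ 0 (mod 106), i.e. 106 ∣ 82k. Since gcd(82, 106) = 2, dividing through by 2 this holds exactly when 53 ∣ 41k, and as gcd(41, 53) = 1, exactly when 53 ∣ k.
The smallest positive such k is 53.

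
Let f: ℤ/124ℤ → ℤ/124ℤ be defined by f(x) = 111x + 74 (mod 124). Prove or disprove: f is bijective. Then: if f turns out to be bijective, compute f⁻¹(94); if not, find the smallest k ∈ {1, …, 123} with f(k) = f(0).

8

Recall that f is injective if f(s) = f(t) implies s = t.
If f(s) = f(t), then 111s ≡ 111t (mod 124). Because gcd(111, 124) = 1, we may cancel 111 to get s ≡ t (mod 124).
We now compute 111⁻¹ mod 124 explicitly. Euclid's algorithm: 124 = 1·111 + 13, 111 = 8·13 + 7, 13 = 1·7 + 6, 7 = 1·6 + 1; back-substituting gives 1 = 19·111 − 17·124, so 111⁻¹ ≡ 19 (mod 124).
For any y ∈ ℤ/124ℤ, x = 19(y − 74) mod 124 satisfies f(x) = 111·19(y − 74) + 74 ≡ y (since 111·19 ≡ 1 mod 124). So every y has a preimage.
Hence f is bijective.
Since f is bijective, we compute f⁻¹(94): solve 111x + 74 ≡ 94 (mod 124), i.e. 111x ≡ 20 (mod 124).
Multiplying by 111⁻¹ = 19 gives x ≡ 19·20 = 380 = 3·124 + 8 ≡ 8 (mod 124).
Check: f(8) = 111·8 + 74 = 962 = 7·124 + 94 ≡ 94 (mod 124).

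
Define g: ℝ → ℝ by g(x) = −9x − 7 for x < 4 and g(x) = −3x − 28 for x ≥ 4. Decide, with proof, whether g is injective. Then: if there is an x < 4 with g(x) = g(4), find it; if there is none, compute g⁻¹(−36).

11/3

Both pieces are strictly decreasing (slopes −9 and −3), so each is injective on its own interval.
The left piece maps (−∞, 4) onto (−43, ∞); the right piece maps [4, ∞) onto (−∞, −40].
These images overlap. In particular g(4) = −40 (right piece), and solving −9x − 7 = −40 on the left piece gives x = 11/3 < 4.
So g(11/3) = g(4) with 11/3 ≠ 4, and g is not injective. This x = 11/3 is the requested value below 4.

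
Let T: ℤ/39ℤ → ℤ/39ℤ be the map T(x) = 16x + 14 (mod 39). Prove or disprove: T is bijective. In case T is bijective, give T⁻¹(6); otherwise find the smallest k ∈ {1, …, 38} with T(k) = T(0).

19

Suppose T(u) = T(v) in ℤ/39ℤ. Then 16u + 14 ≡ 16v + 14 (mod 39), therefore 16(u − v) ≡ 0 (mod 39).
Since gcd(16, 39) = 1, 16 is invertible modulo 39, therefore u − v ≡ 0 (mod 39), i.e. u = v.
We now compute 16⁻¹ mod 39 explicitly. Euclid's algorithm: 39 = 2·16 + 7, 16 = 2·7 + 2, 7 = 3·2 + 1; back-substituting gives 1 = 22·16 − 9·39, so 16⁻¹ ≡ 22 (mod 39).
For any y ∈ ℤ/39ℤ, x = 22(y − 14) mod 39 satisfies T(x) = 16·22(y − 14) + 14 ≡ y (since 16·22 ≡ 1 mod 39). So every y has a preimage.
So T is bijective.
Since T is bijective, we find T⁻¹(6): we need 16x ≡ 6 − 14 ≡ 31 (mod 39). Using 16⁻¹ = 22: x ≡ 22·31 = 682 = 17·39 + 19, so x = 19.
Check: T(19) = 16·19 + 14 = 318 = 8·39 + 6 ≡ 6 (mod 39).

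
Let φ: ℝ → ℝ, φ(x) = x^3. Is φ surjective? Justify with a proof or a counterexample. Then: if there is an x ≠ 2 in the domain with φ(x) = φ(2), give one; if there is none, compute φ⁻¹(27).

For any y ∈ ℝ, x = y^{1/3} ∈ ℝ gives φ(x) = y, so φ is surjective.
Since x ↦ x^3 is strictly increasing on ℝ, it is injective there, so no x ≠ 2 in the domain has φ(x) = φ(2). We therefore compute φ⁻¹(27) = 27^{1/3} = 3 (indeed 3^3 = 27).

3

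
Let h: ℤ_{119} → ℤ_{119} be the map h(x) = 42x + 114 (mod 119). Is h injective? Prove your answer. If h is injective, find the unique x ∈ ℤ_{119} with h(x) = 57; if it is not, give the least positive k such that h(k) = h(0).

We have gcd(42, 119) = 7 > 1. Taking x_1 = 0 and x_2 = 17: h(0) = 114 and h(17) = 42·17 + 114 = 828 ≡ 114 (mod 119).
So h(0) = h(17) while 0 ≠ 17, thus h is not injective.
Since h is not injective, we find the least positive k with h(k) = h(0): this means 42k ≡ 0 (mod 119), i.e. 119 ∣ 42k. Since gcd(42, 119) = 7, dividing through by 7 this holds exactly when 17 ∣ 6k, and as gcd(6, 17) = 1, exactly when 17 ∣ k.
The smallest positive such k is 17.

17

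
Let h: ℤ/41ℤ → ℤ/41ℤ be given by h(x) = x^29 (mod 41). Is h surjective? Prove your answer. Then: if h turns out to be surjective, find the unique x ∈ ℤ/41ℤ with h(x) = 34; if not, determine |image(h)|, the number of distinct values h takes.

13

Since 41 is prime, the nonzero elements of ℤ/41ℤ form a cyclic group of order 40.
As gcd(29, 40) = 1, raising to the 29th power is a bijection on this group: if u^29 ≡ v^29 then (uv^{−1})^29 = 1, and the only element of order dividing gcd(29, 40) = 1 is 1, so u = v.
With h(0) = 0 this makes h injective on all of ℤ/41ℤ, hence bijective (finite equal-size domain and codomain). In particular h is surjective.
Since h is surjective, we find the preimage of 34. The inverse of x ↦ x^29 on (ℤ/41ℤ)^× is x ↦ x^29, because 29·29 = 841 = 21·40 + 1 ≡ 1 (mod 40) and x^{40} = 1 for x ≠ 0 (Fermat). So h⁻¹(34) = 34^29 mod 41.
Repeated squaring mod 41: 34^1 ≡ 34, 34^2 ≡ 34² = 1156 ≡ 8, 34^4 ≡ 8² = 64 ≡ 23, 34^8 ≡ 23² = 529 ≡ 37, 34^16 ≡ 37² = 1369 ≡ 16. Since 29 = 16 + 8 + 4 + 1, 34^29 ≡ 16·37·23·34: 16·37 = 592 ≡ 18, then 18·23 = 414 ≡ 4, then 4·34 = 136 ≡ 13. So 34^29 ≡ 13 (mod 41).
Hence h⁻¹(34) = 13.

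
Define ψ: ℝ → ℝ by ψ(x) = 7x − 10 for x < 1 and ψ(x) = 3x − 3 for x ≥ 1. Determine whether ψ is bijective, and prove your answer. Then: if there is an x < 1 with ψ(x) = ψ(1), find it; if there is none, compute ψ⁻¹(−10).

Both pieces are strictly increasing (slopes 7 and 3), so each is injective on its own interval.
The left piece maps (−∞, 1) onto (−∞, −3); the right piece maps [1, ∞) onto [0, ∞).
The images leave a gap (−3 has no preimage), so ψ is not surjective, hence not bijective.
Because the two images are disjoint, no x < 1 has ψ(x) = ψ(1), so we compute ψ⁻¹(−10): −10 lies in (−∞, −3), so solve 7x − 10 = −10: x = (−10 + 10)/7 = 0.

0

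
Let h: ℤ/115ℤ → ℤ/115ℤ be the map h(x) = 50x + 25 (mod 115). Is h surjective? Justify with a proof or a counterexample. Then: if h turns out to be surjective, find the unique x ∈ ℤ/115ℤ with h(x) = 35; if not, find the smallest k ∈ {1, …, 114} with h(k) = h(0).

23

By definition, surjectivity means every element of the codomain has a preimage under h.
Since gcd(50, 115) = 5, we have 50x ≡ 0 (mod 5) for all x, so h(x) ≡ 0 (mod 5).
But 1 ≢ 0 (mod 5), so 1 ∈ ℤ/115ℤ has no preimage. So h is not surjective.
Since h is not surjective, we find the least positive k with h(k) = h(0): this means 50k ≡ 0 (mod 115), i.e. 115 ∣ 50k. Since gcd(50, 115) = 5, dividing through by 5 this holds exactly when 23 ∣ 10k, and as gcd(10, 23) = 1, exactly when 23 ∣ k.
The smallest positive such k is 23.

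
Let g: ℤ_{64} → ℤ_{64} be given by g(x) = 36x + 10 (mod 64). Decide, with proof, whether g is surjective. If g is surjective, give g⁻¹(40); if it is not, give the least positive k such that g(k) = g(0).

Since gcd(36, 64) = 4, we have 36x ≡ 0 (mod 4) for all x, so g(x) ≡ 2 (mod 4).
But 0 ≢ 2 (mod 4), so 0 ∈ ℤ_{64} has no preimage. So g is not surjective.
Since g is not surjective, we find the least positive k with g(k) = g(0): this means 36k ≡ 0 (mod 64), i.e. 64 ∣ 36k. Since gcd(36, 64) = 4, dividing through by 4 this holds exactly when 16 ∣ 9k, and as gcd(9, 16) = 1, exactly when 16 ∣ k.
The smallest positive such k is 16.

16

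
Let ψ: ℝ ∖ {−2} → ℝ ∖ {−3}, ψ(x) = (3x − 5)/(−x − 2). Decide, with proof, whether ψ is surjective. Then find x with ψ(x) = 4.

For any y ≠ −3, solving y(−x − 2) = 3x − 5 for x gives a well-defined x ≠ −2. So ψ is surjective.
Solving ψ(x) = 4: cross-multiplying gives 3x − 5 = 4(−x − 2), which rearranges to 7x = −3, so x = −3/7.

-3/7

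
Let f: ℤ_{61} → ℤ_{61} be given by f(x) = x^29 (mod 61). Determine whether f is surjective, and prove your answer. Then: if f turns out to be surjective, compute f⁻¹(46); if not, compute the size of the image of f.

4

Since 61 is prime, the nonzero elements of ℤ_{61} form a cyclic group of order 60.
As gcd(29, 60) = 1, raising to the 29th power is a bijection on this group: if s^29 ≡ t^29 then (st^{−1})^29 = 1, and the only element of order dividing gcd(29, 60) = 1 is 1, so s = t.
With f(0) = 0 this makes f injective on all of ℤ_{61}, hence bijective (finite equal-size domain and codomain). In particular f is surjective.
Since f is surjective, we find the preimage of 46. The inverse of x ↦ x^29 on (ℤ_{61})^× is x ↦ x^29, because 29·29 = 841 = 14·60 + 1 ≡ 1 (mod 60) and x^{60} = 1 for x ≠ 0 (Fermat). So f⁻¹(46) = 46^29 mod 61.
Repeated squaring mod 61: 46^1 ≡ 46, 46^2 ≡ 46² = 2116 ≡ 42, 46^4 ≡ 42² = 1764 ≡ 56, 46^8 ≡ 56² = 3136 ≡ 25, 46^16 ≡ 25² = 625 ≡ 15. Since 29 = 16 + 8 + 4 + 1, 46^29 ≡ 15·25·56·46: 15·25 = 375 ≡ 9, then 9·56 = 504 ≡ 16, then 16·46 = 736 ≡ 4. So 46^29 ≡ 4 (mod 61).
Hence f⁻¹(46) = 4.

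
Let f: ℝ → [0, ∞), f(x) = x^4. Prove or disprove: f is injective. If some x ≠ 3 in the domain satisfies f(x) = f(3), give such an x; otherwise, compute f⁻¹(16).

f(3) = 81 = (−3)^4 = f(−3) (since 4 is even), with 3 ≠ −3. So f is not injective.
For the follow-up, such an x exists: taking x = −3 ∈ ℝ gives f(−3) = 81 = f(3) with −3 ≠ 3.

-3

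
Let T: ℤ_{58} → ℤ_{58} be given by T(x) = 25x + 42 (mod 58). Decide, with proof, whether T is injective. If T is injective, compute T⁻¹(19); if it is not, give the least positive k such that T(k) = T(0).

13

Suppose T(x_1) = T(x_2) in ℤ_{58}. Then 25x_1 + 42 ≡ 25x_2 + 42 (mod 58), thus 25(x_1 − x_2) ≡ 0 (mod 58).
Since gcd(25, 58) = 1, 25 is invertible modulo 58, so x_1 − x_2 ≡ 0 (mod 58), i.e. x_1 = x_2.
Hence T is injective.
We now compute 25⁻¹ mod 58 explicitly. Euclid's algorithm: 58 = 2·25 + 8, 25 = 3·8 + 1; back-substituting gives 1 = 7·25 − 3·58, so 25⁻¹ ≡ 7 (mod 58).
Since T is injective, we compute T⁻¹(19): solve 25x + 42 ≡ 19 (mod 58), i.e. 25x ≡ 35 (mod 58).
Multiplying by 25⁻¹ = 7 gives x ≡ 7·35 = 245 = 4·58 + 13 ≡ 13 (mod 58).
Check: T(13) = 25·13 + 42 = 367 = 6·58 + 19 ≡ 19 (mod 58).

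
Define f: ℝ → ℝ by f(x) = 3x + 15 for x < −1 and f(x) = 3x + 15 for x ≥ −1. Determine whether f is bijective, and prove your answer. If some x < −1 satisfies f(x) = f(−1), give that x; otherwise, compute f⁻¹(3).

-4

Both pieces are strictly increasing (slopes 3 and 3), so each is injective on its own interval.
The left piece maps (−∞, −1) onto (−∞, 12); the right piece maps [−1, ∞) onto [12, ∞).
Since 12 = 12, the images partition ℝ: f is injective and surjective, hence bijective.
Because the two images are disjoint, no x < −1 has f(x) = f(−1), so we compute f⁻¹(3): 3 lies in (−∞, 12), so solve 3x + 15 = 3: x = (3 − 15)/3 = −4.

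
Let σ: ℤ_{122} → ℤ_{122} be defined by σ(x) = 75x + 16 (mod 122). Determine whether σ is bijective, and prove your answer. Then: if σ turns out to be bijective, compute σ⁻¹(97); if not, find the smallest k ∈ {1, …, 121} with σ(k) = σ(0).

If σ(s) = σ(t), then 75s ≡ 75t (mod 122). Because gcd(75, 122) = 1, we may cancel 75 to get s ≡ t (mod 122).
We now compute 75⁻¹ mod 122 explicitly. Euclid's algorithm: 122 = 1·75 + 47, 75 = 1·47 + 28, 47 = 1·28 + 19, 28 = 1·19 + 9, 19 = 2·9 + 1; back-substituting gives 1 = 109·75 − 67·122, so 75⁻¹ ≡ 109 (mod 122).
For any y ∈ ℤ_{122}, x = 109(y − 16) mod 122 satisfies σ(x) = 75·109(y − 16) + 16 ≡ y (since 75·109 ≡ 1 mod 122). So every y has a preimage.
Hence σ is bijective.
Since σ is bijective, we find σ⁻¹(97): we need 75x ≡ 97 − 16 ≡ 81 (mod 122). Using 75⁻¹ = 109: x ≡ 109·81 = 8829 = 72·122 + 45, so x = 45.
Check: σ(45) = 75·45 + 16 = 3391 = 27·122 + 97 ≡ 97 (mod 122).

45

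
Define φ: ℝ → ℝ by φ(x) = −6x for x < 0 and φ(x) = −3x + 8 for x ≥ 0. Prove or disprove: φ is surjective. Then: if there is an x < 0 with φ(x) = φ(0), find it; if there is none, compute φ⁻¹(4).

-4/3

Both pieces are strictly decreasing (slopes −6 and −3), so each is injective on its own interval.
The left piece maps (−∞, 0) onto (0, ∞); the right piece maps [0, ∞) onto (−∞, 8].
The union (0, ∞) ∪ (−∞, 8] covers ℝ, so φ is surjective.
For the follow-up: the images overlap, so an x < 0 with φ(x) = φ(0) exists. φ(0) = 8; solving −6x = 8 for x < 0 gives x = (8 − 0)/(−6) = −4/3.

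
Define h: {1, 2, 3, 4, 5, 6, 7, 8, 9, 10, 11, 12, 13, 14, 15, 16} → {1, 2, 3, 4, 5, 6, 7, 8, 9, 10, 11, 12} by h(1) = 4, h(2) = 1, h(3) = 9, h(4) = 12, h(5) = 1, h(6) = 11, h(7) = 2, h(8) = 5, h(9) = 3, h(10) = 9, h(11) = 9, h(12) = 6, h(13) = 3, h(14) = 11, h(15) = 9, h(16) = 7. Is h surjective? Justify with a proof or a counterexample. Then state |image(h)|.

10

No element maps to 8, so h is not surjective.
The image of h is {1, 2, 3, 4, 5, 6, 7, 9, 11, 12}, which has 10 elements.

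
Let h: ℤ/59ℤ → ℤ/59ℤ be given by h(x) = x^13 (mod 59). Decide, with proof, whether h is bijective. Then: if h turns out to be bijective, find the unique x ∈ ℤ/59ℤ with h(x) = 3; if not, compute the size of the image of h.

36

Since 59 is prime, the nonzero elements of ℤ/59ℤ form a cyclic group of order 58.
As gcd(13, 58) = 1, raising to the 13th power is a bijection on this group: if a^13 ≡ b^13 then (ab^{−1})^13 = 1, and the only element of order dividing gcd(13, 58) = 1 is 1, so a = b.
With h(0) = 0 this makes h injective on all of ℤ/59ℤ, hence bijective (finite equal-size domain and codomain). In particular h is bijective.
Since h is bijective, we find the preimage of 3. The inverse of x ↦ x^13 on (ℤ/59ℤ)^× is x ↦ x^9, because 13·9 = 117 = 2·58 + 1 ≡ 1 (mod 58) and x^{58} = 1 for x ≠ 0 (Fermat). So h⁻¹(3) = 3^9 mod 59.
Repeated squaring mod 59: 3^1 ≡ 3, 3^2 ≡ 3² = 9, 3^4 ≡ 9² = 81 ≡ 22, 3^8 ≡ 22² = 484 ≡ 12. Since 9 = 8 + 1, 3^9 ≡ 12·3: 12·3 = 36. So 3^9 ≡ 36 (mod 59).
Hence h⁻¹(3) = 36.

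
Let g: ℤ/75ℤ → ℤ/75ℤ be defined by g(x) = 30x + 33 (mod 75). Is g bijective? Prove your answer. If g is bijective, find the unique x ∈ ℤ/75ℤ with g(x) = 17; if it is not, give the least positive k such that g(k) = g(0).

Recall: injectivity means: for all a, b in the domain, g(a) = g(b) implies a = b.
We have gcd(30, 75) = 15 > 1. Taking a = 0 and b = 5: g(0) = 33 and g(5) = 30·5 + 33 = 183 ≡ 33 (mod 75).
So g(0) = g(5) while 0 ≠ 5, hence g is not injective, hence not bijective.
Since g is not bijective, we find the least positive k with g(k) = g(0): this means 30k ≡ 0 (mod 75), i.e. 75 ∣ 30k. Since gcd(30, 75) = 15, dividing through by 15 this holds exactly when 5 ∣ 2k, and as gcd(2, 5) = 1, exactly when 5 ∣ k.
The smallest positive such k is 5.

5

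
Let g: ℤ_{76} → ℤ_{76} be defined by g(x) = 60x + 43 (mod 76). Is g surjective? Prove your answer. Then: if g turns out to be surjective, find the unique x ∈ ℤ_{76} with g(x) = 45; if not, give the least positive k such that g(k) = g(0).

By definition, g is surjective if every y in the codomain equals g(x) for some x in the domain.
Since gcd(60, 76) = 4, we have 60x ≡ 0 (mod 4) for all x, so g(x) ≡ 3 (mod 4).
But 0 ≢ 3 (mod 4), so 0 ∈ ℤ_{76} has no preimage. Therefore g is not surjective.
Since g is not surjective, we find the least positive k with g(k) = g(0): this means 60k ≡ 0 (mod 76), i.e. 76 ∣ 60k. Since gcd(60, 76) = 4, dividing through by 4 this holds exactly when 19 ∣ 15k, and as gcd(15, 19) = 1, exactly when 19 ∣ k.
The smallest positive such k is 19.

19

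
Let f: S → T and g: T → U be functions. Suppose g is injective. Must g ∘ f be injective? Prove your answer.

not injective

No. Take S = {0, 1}, T = U = {0, 1, 2, 3}, f(0) = f(1) = 0, and g = identity (injective).
Then (g ∘ f)(0) = (g ∘ f)(1) = 0 with 0 ≠ 1, so g ∘ f is not injective.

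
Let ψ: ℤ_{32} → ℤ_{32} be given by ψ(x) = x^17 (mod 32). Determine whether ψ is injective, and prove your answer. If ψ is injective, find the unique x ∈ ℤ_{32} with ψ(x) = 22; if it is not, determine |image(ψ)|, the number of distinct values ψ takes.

ψ(0) = 0^17 = 0.
ψ(2): Repeated squaring mod 32: 2^1 ≡ 2, 2^2 ≡ 2² = 4, 2^4 ≡ 4² = 16, 2^8 ≡ 16² = 256 ≡ 0, 2^16 ≡ 0² = 0. Since 17 = 16 + 1, 2^17 ≡ 0·2: 0·2 = 0. So 2^17 ≡ 0 (mod 32).
So ψ(0) = ψ(2) = 0 while 0 ≠ 2, hence ψ is not injective.
Since ψ is not injective, we determine |image(ψ)|. Computing x^17 mod 32 for each x (by repeated squaring, reducing mod 32 at every step), the values ψ(0), ψ(1), …, ψ(31) are: 0, 1, 0, 3, 0, 5, 0, 7, 0, 9, 0, 11, 0, 13, 0, 15, 0, 17, 0, 19, 0, 21, 0, 23, 0, 25, 0, 27, 0, 29, 0, 31.
The distinct values are {0, 1, 3, 5, 7, 9, 11, 13, 15, 17, 19, 21, 23, 25, 27, 29, 31}; there are 17 of them.

17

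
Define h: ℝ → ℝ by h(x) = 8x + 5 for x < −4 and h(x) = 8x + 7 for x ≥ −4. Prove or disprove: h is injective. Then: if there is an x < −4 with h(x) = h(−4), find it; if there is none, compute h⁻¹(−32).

Both pieces are strictly increasing (slopes 8 and 8), so each is injective on its own interval.
The left piece maps (−∞, −4) onto (−∞, −27); the right piece maps [−4, ∞) onto [−25, ∞).
These images are disjoint, so no value is attained by both pieces. So h is injective.
Because the two images are disjoint, no x < −4 has h(x) = h(−4), so we compute h⁻¹(−32): −32 lies in (−∞, −27), so solve 8x + 5 = −32: x = (−32 − 5)/8 = −37/8.

-37/8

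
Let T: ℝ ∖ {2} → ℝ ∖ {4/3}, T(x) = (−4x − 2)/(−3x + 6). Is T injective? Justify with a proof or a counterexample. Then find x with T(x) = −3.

16/13

Suppose T(u) = T(v). Cross-multiplying: (−4u − 2)(−3v + 6) = (−4v − 2)(−3u + 6).
Expanding both sides and cancelling the symmetric terms leaves −30·(u − v) = 0. Since −30 ≠ 0, u = v. Therefore T is injective.
Solving T(x) = −3: cross-multiplying gives −4x − 2 = −3(−3x + 6), which rearranges to −13x = −16, so x = 16/13.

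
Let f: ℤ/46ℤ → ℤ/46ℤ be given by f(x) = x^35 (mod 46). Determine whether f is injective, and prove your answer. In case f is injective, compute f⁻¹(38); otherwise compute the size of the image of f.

10

Computing x^35 mod 46 for each x (by repeated squaring, reducing mod 46 at every step), the values f(0), f(1), …, f(45) are: 0, 1, 4, 9, 16, 21, 36, 43, 18, 35, 38, 17, 6, 31, 34, 5, 26, 33, 2, 7, 14, 19, 22, 23, 24, 27, 32, 39, 44, 13, 20, 41, 12, 15, 40, 29, 8, 11, 28, 3, 10, 25, 30, 37, 42, 45.
Every element of ℤ/46ℤ appears exactly once in this list, so f is a bijection, and in particular injective.
Since f is injective, we read off the preimage of 38 from the same table: f(10) = 38, so f⁻¹(38) = 10.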